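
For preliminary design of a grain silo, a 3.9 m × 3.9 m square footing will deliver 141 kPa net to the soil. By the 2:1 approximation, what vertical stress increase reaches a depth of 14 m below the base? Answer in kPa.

Δσ_z ≈ 6.69 kPa

By the 2:1 method the load spreads at 1 horizontal : 2 vertical, so at depth z the loaded area has grown by z in each plan dimension:
Δσ = qBL/((B+z)(L+z)) = 141×3.9×3.9/((3.9+14)(3.9+14)) = 6.6933 kPa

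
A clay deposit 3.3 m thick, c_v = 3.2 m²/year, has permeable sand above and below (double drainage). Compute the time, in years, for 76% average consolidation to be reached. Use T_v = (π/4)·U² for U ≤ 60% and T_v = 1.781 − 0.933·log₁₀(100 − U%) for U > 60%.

Drainage path length: H_d = H/2 = 1.65 m (double drainage).
U > 60%: T_v = 1.781 − 0.933·log₁₀(100 − 76) = 0.49326.
t = T_v·H_d²/c_v = 0.49326×1.65²/3.2 = 0.4197 years.

t ≈ 0.42 years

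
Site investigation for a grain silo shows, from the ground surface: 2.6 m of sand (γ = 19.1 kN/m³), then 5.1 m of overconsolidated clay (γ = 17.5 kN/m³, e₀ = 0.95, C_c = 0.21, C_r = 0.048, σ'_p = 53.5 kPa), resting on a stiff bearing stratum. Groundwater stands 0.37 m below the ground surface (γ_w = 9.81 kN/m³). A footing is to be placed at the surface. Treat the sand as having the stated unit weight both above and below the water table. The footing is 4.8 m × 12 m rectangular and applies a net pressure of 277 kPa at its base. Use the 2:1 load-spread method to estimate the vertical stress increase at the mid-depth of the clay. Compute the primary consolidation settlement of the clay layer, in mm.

Mid-depth of clay below the ground surface: z = 2.6 + 5.1/2 = 5.15 m.
Total vertical stress at mid-clay: σ_v = 19.1×2.6 + 17.5×2.55 = 94.285 kPa.
Pore pressure: u = 9.81×(5.15 − 0.37) = 46.892 kPa.
Initial effective stress: σ'_0 = σ_v − u = 94.285 − 46.892 = 47.393 kPa.
Stress increase at mid-clay by the 2:1 spreading method:
Δσ = qBL/((B+z)(L+z)) = 277×4.8×12/((4.8+5.15)(12+5.15)) = 93.501 kPa
Final effective stress: σ'_f = 47.393 + 93.501 = 140.89 kPa.
σ'_f = 140.89 > σ'_p = 53.5 kPa, so the stress path crosses the preconsolidation pressure — recompression up to σ'_p, then virgin compression beyond:
S_c = H/(1+e₀)·[C_r·log₁₀(σ'_p/σ'_0) + C_c·log₁₀(σ'_f/σ'_p)]
    = 5.1/1.95 × [0.048×log₁₀(53.5/47.393) + 0.21×log₁₀(140.89/53.5)]
    = 2.6154 × [0.0025267 + 0.088311] = 0.2376 m

S_c ≈ 238 mm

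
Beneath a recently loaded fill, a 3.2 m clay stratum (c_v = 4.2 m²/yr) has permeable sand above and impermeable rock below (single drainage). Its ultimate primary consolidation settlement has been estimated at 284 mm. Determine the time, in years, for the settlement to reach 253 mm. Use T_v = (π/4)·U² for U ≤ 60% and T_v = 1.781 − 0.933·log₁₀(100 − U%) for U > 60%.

t ≈ 1.98 years

Drainage path length: H_d = H = 3.2 m (single drainage).
U = S(t)/S_ult = 253/284 = 0.8908.
U > 60%: T_v = 1.781 − 0.933·log₁₀(100 − 89.085) = 0.81251.
t = T_v·H_d²/c_v = 0.81251×3.2²/4.2 = 1.981 years.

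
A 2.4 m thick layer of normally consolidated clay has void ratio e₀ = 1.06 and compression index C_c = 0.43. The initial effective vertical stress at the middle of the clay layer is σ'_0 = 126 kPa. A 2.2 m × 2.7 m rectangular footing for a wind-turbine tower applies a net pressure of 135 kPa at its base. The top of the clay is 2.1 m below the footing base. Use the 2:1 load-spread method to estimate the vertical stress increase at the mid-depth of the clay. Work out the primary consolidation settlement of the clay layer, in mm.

S_c ≈ 38.4 mm

Mid-depth of clay below the footing base: z = 2.1 + 2.4/2 = 3.3 m.
Stress increase at mid-clay by the 2:1 spreading method:
Δσ = qBL/((B+z)(L+z)) = 135×2.2×2.7/((2.2+3.3)(2.7+3.3)) = 24.3 kPa
Final effective stress: σ'_f = σ'_0 + Δσ = 126 + 24.3 = 150.3 kPa.
Normally consolidated clay, so the full stress increment lies on the virgin compression line:
S_c = C_c·H/(1+e₀)·log₁₀(σ'_f/σ'_0) = 0.43×2.4/(1+1.06)×log₁₀(150.3/126)
    = 0.50097 × 0.076588 = 0.03837 m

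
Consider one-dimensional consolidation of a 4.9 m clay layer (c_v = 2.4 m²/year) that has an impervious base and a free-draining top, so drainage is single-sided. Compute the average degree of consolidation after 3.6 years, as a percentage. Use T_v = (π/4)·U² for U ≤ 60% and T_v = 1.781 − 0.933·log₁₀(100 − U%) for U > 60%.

Drainage path length: H_d = H = 4.9 m (single drainage).
T_v = c_v·t/H_d² = 2.4×3.6/4.9² = 0.35985.
T_v = 0.35985 corresponds to the U > 60% branch:
U = 1 − 10^((1.781 − T_v)/0.933)/100 = 0.6664

U ≈ 66.6 %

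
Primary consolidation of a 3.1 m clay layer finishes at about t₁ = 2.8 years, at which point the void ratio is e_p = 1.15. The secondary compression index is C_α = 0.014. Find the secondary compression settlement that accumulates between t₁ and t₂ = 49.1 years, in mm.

S_s ≈ 25.1 mm

Secondary compression: S_s = C_α·H/(1+e_p)·log₁₀(t₂/t₁)
S_s = 0.014×3.1/(1+1.15)×log₁₀(49.1/2.8)
    = 0.02019 × 1.244 = 0.02511 m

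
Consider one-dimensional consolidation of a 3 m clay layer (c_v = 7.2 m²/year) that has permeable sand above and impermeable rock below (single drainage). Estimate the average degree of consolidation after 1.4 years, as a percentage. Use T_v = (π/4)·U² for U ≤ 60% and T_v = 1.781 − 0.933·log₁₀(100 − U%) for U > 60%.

U ≈ 94.9 %

Drainage path length: H_d = H = 3 m (single drainage).
T_v = c_v·t/H_d² = 7.2×1.4/3² = 1.12.
T_v = 1.12 corresponds to the U > 60% branch:
U = 1 − 10^((1.781 − T_v)/0.933)/100 = 0.9489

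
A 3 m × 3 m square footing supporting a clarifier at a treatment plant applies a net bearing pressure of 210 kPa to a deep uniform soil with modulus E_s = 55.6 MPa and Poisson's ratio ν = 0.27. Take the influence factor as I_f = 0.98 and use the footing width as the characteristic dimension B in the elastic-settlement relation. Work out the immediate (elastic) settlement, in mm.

S_e ≈ 10.3 mm

Immediate (elastic) settlement: S_e = q·B·(1−ν²)/E_s · I_f.
E_s = 55.6 MPa = 55600 kPa.
S_e = 210 × 3 × (1 − 0.27²) / 55600 × 0.98
    = 210 × 3 × 0.9271 / 55600 × 0.98
    = 0.01029 m = 10.29 mm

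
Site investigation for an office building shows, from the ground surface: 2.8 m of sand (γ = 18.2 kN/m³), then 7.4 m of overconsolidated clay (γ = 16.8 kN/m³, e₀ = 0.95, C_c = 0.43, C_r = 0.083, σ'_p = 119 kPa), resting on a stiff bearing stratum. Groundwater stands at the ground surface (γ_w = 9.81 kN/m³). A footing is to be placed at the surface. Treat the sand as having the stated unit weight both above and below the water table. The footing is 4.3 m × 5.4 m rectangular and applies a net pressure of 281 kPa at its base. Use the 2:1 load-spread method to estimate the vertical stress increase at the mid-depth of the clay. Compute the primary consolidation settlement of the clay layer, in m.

S_c ≈ 0.0968 m

Mid-depth of clay below the ground surface: z = 2.8 + 7.4/2 = 6.5 m.
Total vertical stress at mid-clay: σ_v = 18.2×2.8 + 16.8×3.7 = 113.12 kPa.
Pore pressure: u = 9.81×(6.5 − 0) = 63.765 kPa.
Initial effective stress: σ'_0 = σ_v − u = 113.12 − 63.765 = 49.355 kPa.
Stress increase at mid-clay by the 2:1 spreading method:
Δσ = qBL/((B+z)(L+z)) = 281×4.3×5.4/((4.3+6.5)(5.4+6.5)) = 50.769 kPa
Final effective stress: σ'_f = 49.355 + 50.769 = 100.12 kPa.
σ'_f = 100.12 ≤ σ'_p = 119 kPa, so the clay remains overconsolidated and only the recompression index applies:
S_c = C_r·H/(1+e₀)·log₁₀(σ'_f/σ'_0) = 0.083×7.4/1.95×log₁₀(100.12/49.355)
    = 0.31498 × 0.30719 = 0.09676 m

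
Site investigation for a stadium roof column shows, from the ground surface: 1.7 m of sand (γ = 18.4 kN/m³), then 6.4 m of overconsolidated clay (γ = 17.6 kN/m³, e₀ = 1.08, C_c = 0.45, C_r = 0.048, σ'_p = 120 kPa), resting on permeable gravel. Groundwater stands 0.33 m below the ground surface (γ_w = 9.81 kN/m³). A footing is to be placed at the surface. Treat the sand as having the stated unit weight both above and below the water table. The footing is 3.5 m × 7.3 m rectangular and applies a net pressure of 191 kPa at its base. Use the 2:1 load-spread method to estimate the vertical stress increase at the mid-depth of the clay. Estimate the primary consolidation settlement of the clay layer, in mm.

Mid-depth of clay below the ground surface: z = 1.7 + 6.4/2 = 4.9 m.
Total vertical stress at mid-clay: σ_v = 18.4×1.7 + 17.6×3.2 = 87.6 kPa.
Pore pressure: u = 9.81×(4.9 − 0.33) = 44.832 kPa.
Initial effective stress: σ'_0 = σ_v − u = 87.6 − 44.832 = 42.768 kPa.
Stress increase at mid-clay by the 2:1 spreading method:
Δσ = qBL/((B+z)(L+z)) = 191×3.5×7.3/((3.5+4.9)(7.3+4.9)) = 47.62 kPa
Final effective stress: σ'_f = 42.768 + 47.62 = 90.388 kPa.
σ'_f = 90.388 ≤ σ'_p = 120 kPa, so the clay remains overconsolidated and only the recompression index applies:
S_c = C_r·H/(1+e₀)·log₁₀(σ'_f/σ'_0) = 0.048×6.4/2.08×log₁₀(90.388/42.768)
    = 0.14769 × 0.32499 = 0.048 m

S_c ≈ 48 mm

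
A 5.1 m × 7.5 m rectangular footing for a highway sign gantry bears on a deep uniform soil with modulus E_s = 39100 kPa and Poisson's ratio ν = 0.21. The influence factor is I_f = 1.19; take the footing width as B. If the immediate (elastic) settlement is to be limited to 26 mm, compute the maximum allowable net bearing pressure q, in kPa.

q ≈ 175 kPa

S_e = q·B·(1−ν²)/E_s · I_f  ⇒  q = S_e·E_s / (B·(1−ν²)·I_f).
q = 0.026 × 39100 / (5.1 × 0.9559 × 1.19) = 175.2 kPa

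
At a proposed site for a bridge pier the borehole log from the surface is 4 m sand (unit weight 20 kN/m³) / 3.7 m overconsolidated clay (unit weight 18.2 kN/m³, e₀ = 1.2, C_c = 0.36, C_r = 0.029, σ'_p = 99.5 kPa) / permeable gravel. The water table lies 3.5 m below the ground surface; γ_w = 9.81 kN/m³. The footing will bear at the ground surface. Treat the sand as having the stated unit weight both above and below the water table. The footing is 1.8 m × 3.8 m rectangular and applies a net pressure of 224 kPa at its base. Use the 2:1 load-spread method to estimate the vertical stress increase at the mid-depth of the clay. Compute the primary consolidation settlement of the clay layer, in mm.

Mid-depth of clay below the ground surface: z = 4 + 3.7/2 = 5.85 m.
Total vertical stress at mid-clay: σ_v = 20×4 + 18.2×1.85 = 113.67 kPa.
Pore pressure: u = 9.81×(5.85 − 3.5) = 23.054 kPa.
Initial effective stress: σ'_0 = σ_v − u = 113.67 − 23.054 = 90.616 kPa.
Stress increase at mid-clay by the 2:1 spreading method:
Δσ = qBL/((B+z)(L+z)) = 224×1.8×3.8/((1.8+5.85)(3.8+5.85)) = 20.755 kPa
Final effective stress: σ'_f = 90.616 + 20.755 = 111.37 kPa.
σ'_f = 111.37 > σ'_p = 99.5 kPa, so the stress path crosses the preconsolidation pressure — recompression up to σ'_p, then virgin compression beyond:
S_c = H/(1+e₀)·[C_r·log₁₀(σ'_p/σ'_0) + C_c·log₁₀(σ'_f/σ'_p)]
    = 3.7/2.2 × [0.029×log₁₀(99.5/90.616) + 0.36×log₁₀(111.37/99.5)]
    = 1.6818 × [0.0011779 + 0.01762] = 0.03161 m

S_c ≈ 31.6 mm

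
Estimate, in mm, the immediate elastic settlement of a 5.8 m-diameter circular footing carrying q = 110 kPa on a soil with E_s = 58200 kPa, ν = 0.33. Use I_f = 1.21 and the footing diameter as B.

Immediate (elastic) settlement: S_e = q·B·(1−ν²)/E_s · I_f.
S_e = 110 × 5.8 × (1 − 0.33²) / 58200 × 1.21
    = 110 × 5.8 × 0.8911 / 58200 × 1.21
    = 0.01182 m = 11.82 mm

S_e ≈ 11.8 mm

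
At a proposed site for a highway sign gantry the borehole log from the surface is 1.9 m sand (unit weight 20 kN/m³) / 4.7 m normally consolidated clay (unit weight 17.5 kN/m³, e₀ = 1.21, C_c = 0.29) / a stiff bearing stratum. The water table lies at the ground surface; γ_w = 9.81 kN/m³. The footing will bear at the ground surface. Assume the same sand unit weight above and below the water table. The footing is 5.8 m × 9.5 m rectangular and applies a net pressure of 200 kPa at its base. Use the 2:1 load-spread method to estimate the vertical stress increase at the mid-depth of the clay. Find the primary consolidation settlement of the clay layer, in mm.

S_c ≈ 306 mm

Mid-depth of clay below the ground surface: z = 1.9 + 4.7/2 = 4.25 m.
Total vertical stress at mid-clay: σ_v = 20×1.9 + 17.5×2.35 = 79.125 kPa.
Pore pressure: u = 9.81×(4.25 − 0) = 41.693 kPa.
Initial effective stress: σ'_0 = σ_v − u = 79.125 − 41.693 = 37.432 kPa.
Stress increase at mid-clay by the 2:1 spreading method:
Δσ = qBL/((B+z)(L+z)) = 200×5.8×9.5/((5.8+4.25)(9.5+4.25)) = 79.747 kPa
Final effective stress: σ'_f = σ'_0 + Δσ = 37.432 + 79.747 = 117.18 kPa.
Normally consolidated clay, so the full stress increment lies on the virgin compression line:
S_c = C_c·H/(1+e₀)·log₁₀(σ'_f/σ'_0) = 0.29×4.7/(1+1.21)×log₁₀(117.18/37.432)
    = 0.61674 × 0.49561 = 0.3057 m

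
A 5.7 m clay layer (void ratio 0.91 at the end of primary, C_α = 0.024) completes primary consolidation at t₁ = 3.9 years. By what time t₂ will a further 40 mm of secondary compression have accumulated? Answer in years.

S_s = C_α·H/(1+e_p)·log₁₀(t₂/t₁) ⇒ log₁₀(t₂/t₁) = S_s·(1+e_p)/(C_α·H).
log₁₀(t₂/t₁) = 0.04 × (1+0.91) / (0.024×5.7) = 0.5585
t₂ = t₁ × 10^0.5585 = 3.9 × 3.618 = 14.11 years

t₂ ≈ 14.1 years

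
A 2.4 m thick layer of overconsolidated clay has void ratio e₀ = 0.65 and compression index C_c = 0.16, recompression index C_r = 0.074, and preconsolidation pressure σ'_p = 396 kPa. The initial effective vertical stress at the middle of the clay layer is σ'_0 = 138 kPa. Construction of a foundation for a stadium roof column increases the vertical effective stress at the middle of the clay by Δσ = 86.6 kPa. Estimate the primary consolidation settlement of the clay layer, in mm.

S_c ≈ 22.8 mm

Final effective stress: σ'_f = 138 + 86.6 = 224.6 kPa.
σ'_f = 224.6 ≤ σ'_p = 396 kPa, so the clay remains overconsolidated and only the recompression index applies:
S_c = C_r·H/(1+e₀)·log₁₀(σ'_f/σ'_0) = 0.074×2.4/1.65×log₁₀(224.6/138)
    = 0.10763 × 0.21153 = 0.02277 m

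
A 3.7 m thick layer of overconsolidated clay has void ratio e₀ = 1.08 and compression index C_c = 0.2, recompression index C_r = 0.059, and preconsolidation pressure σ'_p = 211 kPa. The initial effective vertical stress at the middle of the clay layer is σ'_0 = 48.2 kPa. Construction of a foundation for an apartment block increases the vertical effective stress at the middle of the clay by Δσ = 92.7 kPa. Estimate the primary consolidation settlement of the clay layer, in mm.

Final effective stress: σ'_f = 48.2 + 92.7 = 140.9 kPa.
σ'_f = 140.9 ≤ σ'_p = 211 kPa, so the clay remains overconsolidated and only the recompression index applies:
S_c = C_r·H/(1+e₀)·log₁₀(σ'_f/σ'_0) = 0.059×3.7/2.08×log₁₀(140.9/48.2)
    = 0.10495 × 0.46586 = 0.04889 m

S_c ≈ 48.9 mm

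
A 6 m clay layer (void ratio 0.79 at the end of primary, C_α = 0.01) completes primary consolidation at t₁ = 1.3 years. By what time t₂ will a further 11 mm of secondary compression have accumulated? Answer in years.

t₂ ≈ 2.77 years

S_s = C_α·H/(1+e_p)·log₁₀(t₂/t₁) ⇒ log₁₀(t₂/t₁) = S_s·(1+e_p)/(C_α·H).
log₁₀(t₂/t₁) = 0.011 × (1+0.79) / (0.01×6) = 0.3282
t₂ = t₁ × 10^0.3282 = 1.3 × 2.129 = 2.768 years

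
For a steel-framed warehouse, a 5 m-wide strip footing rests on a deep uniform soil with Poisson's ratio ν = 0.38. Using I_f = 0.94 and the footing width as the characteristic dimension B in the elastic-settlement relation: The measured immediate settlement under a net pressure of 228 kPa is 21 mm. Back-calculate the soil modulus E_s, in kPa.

S_e = q·B·(1−ν²)/E_s · I_f  ⇒  E_s = q·B·(1−ν²)·I_f / S_e.
E_s = 228 × 5 × 0.8556 × 0.94 / 0.021 = 43660 kPa

E_s ≈ 43700 kPa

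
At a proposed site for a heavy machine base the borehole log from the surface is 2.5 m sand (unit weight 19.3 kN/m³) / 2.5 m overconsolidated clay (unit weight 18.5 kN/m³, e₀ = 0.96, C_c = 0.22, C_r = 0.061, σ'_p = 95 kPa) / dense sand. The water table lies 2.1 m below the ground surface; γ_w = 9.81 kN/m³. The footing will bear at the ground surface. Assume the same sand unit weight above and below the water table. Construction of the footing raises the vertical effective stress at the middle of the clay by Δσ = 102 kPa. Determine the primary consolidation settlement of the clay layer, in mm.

Mid-depth of clay below the ground surface: z = 2.5 + 2.5/2 = 3.75 m.
Total vertical stress at mid-clay: σ_v = 19.3×2.5 + 18.5×1.25 = 71.375 kPa.
Pore pressure: u = 9.81×(3.75 − 2.1) = 16.186 kPa.
Initial effective stress: σ'_0 = σ_v − u = 71.375 − 16.186 = 55.189 kPa.
Final effective stress: σ'_f = 55.189 + 102 = 157.19 kPa.
σ'_f = 157.19 > σ'_p = 95 kPa, so the stress path crosses the preconsolidation pressure — recompression up to σ'_p, then virgin compression beyond:
S_c = H/(1+e₀)·[C_r·log₁₀(σ'_p/σ'_0) + C_c·log₁₀(σ'_f/σ'_p)]
    = 2.5/1.96 × [0.061×log₁₀(95/55.189) + 0.22×log₁₀(157.19/95)]
    = 1.2755 × [0.014388 + 0.048114] = 0.07972 m

S_c ≈ 79.7 mm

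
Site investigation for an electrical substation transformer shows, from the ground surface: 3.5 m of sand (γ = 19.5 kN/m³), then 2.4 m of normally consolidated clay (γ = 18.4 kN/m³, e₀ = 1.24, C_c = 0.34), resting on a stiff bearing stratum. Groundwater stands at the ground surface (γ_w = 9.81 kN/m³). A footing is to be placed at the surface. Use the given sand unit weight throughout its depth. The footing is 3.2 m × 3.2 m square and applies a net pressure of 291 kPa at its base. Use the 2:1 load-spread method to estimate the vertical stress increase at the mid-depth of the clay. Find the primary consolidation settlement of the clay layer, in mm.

S_c ≈ 116 mm

Mid-depth of clay below the ground surface: z = 3.5 + 2.4/2 = 4.7 m.
Total vertical stress at mid-clay: σ_v = 19.5×3.5 + 18.4×1.2 = 90.33 kPa.
Pore pressure: u = 9.81×(4.7 − 0) = 46.107 kPa.
Initial effective stress: σ'_0 = σ_v − u = 90.33 − 46.107 = 44.223 kPa.
Stress increase at mid-clay by the 2:1 spreading method:
Δσ = qBL/((B+z)(L+z)) = 291×3.2×3.2/((3.2+4.7)(3.2+4.7)) = 47.746 kPa
Final effective stress: σ'_f = σ'_0 + Δσ = 44.223 + 47.746 = 91.969 kPa.
Normally consolidated clay, so the full stress increment lies on the virgin compression line:
S_c = C_c·H/(1+e₀)·log₁₀(σ'_f/σ'_0) = 0.34×2.4/(1+1.24)×log₁₀(91.969/44.223)
    = 0.36429 × 0.31799 = 0.1158 m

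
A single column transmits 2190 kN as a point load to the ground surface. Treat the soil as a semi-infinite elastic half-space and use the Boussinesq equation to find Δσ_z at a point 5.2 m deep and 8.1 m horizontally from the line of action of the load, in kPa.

Boussinesq vertical stress below a point load on an elastic half-space:
Δσ_z = 3P/(2πz²) · [1 + (r/z)²]^(−5/2)
r/z = 8.1/5.2 = 1.5577; [1+(r/z)²]^(−5/2) = 0.046015.
Δσ_z = 3×2190/(2π×5.2²) × 0.046015 = 38.67 × 0.046015 = 1.779 kPa

Δσ_z ≈ 1.78 kPa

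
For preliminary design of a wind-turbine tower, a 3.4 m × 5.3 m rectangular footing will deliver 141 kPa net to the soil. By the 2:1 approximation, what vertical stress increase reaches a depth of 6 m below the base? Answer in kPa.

Δσ_z ≈ 23.9 kPa

By the 2:1 method the load spreads at 1 horizontal : 2 vertical, so at depth z the loaded area has grown by z in each plan dimension:
Δσ = qBL/((B+z)(L+z)) = 141×3.4×5.3/((3.4+6)(5.3+6)) = 23.92 kPa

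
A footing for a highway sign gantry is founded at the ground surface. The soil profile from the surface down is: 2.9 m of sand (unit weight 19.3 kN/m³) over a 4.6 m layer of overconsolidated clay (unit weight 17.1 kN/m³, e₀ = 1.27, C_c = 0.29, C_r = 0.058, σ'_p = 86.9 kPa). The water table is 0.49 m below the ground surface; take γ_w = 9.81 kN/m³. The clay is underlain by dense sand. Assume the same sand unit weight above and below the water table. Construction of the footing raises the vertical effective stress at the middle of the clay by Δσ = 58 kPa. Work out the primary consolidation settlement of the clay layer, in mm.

S_c ≈ 82.5 mm

Mid-depth of clay below the ground surface: z = 2.9 + 4.6/2 = 5.2 m.
Total vertical stress at mid-clay: σ_v = 19.3×2.9 + 17.1×2.3 = 95.3 kPa.
Pore pressure: u = 9.81×(5.2 − 0.49) = 46.205 kPa.
Initial effective stress: σ'_0 = σ_v − u = 95.3 − 46.205 = 49.095 kPa.
Final effective stress: σ'_f = 49.095 + 58 = 107.09 kPa.
σ'_f = 107.09 > σ'_p = 86.9 kPa, so the stress path crosses the preconsolidation pressure — recompression up to σ'_p, then virgin compression beyond:
S_c = H/(1+e₀)·[C_r·log₁₀(σ'_p/σ'_0) + C_c·log₁₀(σ'_f/σ'_p)]
    = 4.6/2.27 × [0.058×log₁₀(86.9/49.095) + 0.29×log₁₀(107.09/86.9)]
    = 2.0264 × [0.014383 + 0.026311] = 0.08246 m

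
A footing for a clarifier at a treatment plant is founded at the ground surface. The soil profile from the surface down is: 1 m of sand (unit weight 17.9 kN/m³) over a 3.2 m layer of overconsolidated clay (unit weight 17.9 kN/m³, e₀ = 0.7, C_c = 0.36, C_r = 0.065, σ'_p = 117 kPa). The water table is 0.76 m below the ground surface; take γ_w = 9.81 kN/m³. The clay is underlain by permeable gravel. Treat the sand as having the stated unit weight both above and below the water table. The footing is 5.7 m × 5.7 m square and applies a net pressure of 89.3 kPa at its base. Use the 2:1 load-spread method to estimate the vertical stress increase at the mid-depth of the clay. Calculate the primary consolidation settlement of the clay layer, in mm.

S_c ≈ 48.2 mm

Mid-depth of clay below the ground surface: z = 1 + 3.2/2 = 2.6 m.
Total vertical stress at mid-clay: σ_v = 17.9×1 + 17.9×1.6 = 46.54 kPa.
Pore pressure: u = 9.81×(2.6 − 0.76) = 18.05 kPa.
Initial effective stress: σ'_0 = σ_v − u = 46.54 − 18.05 = 28.49 kPa.
Stress increase at mid-clay by the 2:1 spreading method:
Δσ = qBL/((B+z)(L+z)) = 89.3×5.7×5.7/((5.7+2.6)(5.7+2.6)) = 42.116 kPa
Final effective stress: σ'_f = 28.49 + 42.116 = 70.606 kPa.
σ'_f = 70.606 ≤ σ'_p = 117 kPa, so the clay remains overconsolidated and only the recompression index applies:
S_c = C_r·H/(1+e₀)·log₁₀(σ'_f/σ'_0) = 0.065×3.2/1.7×log₁₀(70.606/28.49)
    = 0.12236 × 0.39415 = 0.04823 m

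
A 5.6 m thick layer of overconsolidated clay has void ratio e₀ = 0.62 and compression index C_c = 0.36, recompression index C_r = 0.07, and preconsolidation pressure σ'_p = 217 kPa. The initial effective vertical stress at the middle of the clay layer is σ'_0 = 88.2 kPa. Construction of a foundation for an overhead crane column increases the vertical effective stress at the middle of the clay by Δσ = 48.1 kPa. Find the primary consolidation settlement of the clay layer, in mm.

Final effective stress: σ'_f = 88.2 + 48.1 = 136.3 kPa.
σ'_f = 136.3 ≤ σ'_p = 217 kPa, so the clay remains overconsolidated and only the recompression index applies:
S_c = C_r·H/(1+e₀)·log₁₀(σ'_f/σ'_0) = 0.07×5.6/1.62×log₁₀(136.3/88.2)
    = 0.24198 × 0.18903 = 0.04574 m

S_c ≈ 45.7 mm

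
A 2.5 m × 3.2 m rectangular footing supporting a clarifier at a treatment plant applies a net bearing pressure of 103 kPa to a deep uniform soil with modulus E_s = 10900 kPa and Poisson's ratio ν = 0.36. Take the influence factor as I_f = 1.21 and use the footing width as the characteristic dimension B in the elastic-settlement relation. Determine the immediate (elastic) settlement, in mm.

S_e ≈ 24.9 mm

Immediate (elastic) settlement: S_e = q·B·(1−ν²)/E_s · I_f.
S_e = 103 × 2.5 × (1 − 0.36²) / 10900 × 1.21
    = 103 × 2.5 × 0.8704 / 10900 × 1.21
    = 0.02488 m = 24.88 mm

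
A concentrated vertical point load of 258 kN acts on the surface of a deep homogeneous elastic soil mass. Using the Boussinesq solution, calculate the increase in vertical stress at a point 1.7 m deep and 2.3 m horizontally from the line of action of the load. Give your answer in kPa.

Boussinesq vertical stress below a point load on an elastic half-space:
Δσ_z = 3P/(2πz²) · [1 + (r/z)²]^(−5/2)
r/z = 2.3/1.7 = 1.3529; [1+(r/z)²]^(−5/2) = 0.074193.
Δσ_z = 3×258/(2π×1.7²) × 0.074193 = 42.625 × 0.074193 = 3.162 kPa

Δσ_z ≈ 3.16 kPa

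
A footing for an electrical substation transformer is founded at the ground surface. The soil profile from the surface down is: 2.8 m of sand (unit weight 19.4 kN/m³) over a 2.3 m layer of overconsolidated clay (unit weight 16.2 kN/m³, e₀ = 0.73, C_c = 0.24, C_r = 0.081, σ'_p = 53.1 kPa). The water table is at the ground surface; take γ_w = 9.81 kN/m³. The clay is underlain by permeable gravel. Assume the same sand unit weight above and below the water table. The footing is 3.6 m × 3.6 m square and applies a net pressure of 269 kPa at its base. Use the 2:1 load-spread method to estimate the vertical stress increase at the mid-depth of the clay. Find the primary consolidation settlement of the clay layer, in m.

Mid-depth of clay below the ground surface: z = 2.8 + 2.3/2 = 3.95 m.
Total vertical stress at mid-clay: σ_v = 19.4×2.8 + 16.2×1.15 = 72.95 kPa.
Pore pressure: u = 9.81×(3.95 − 0) = 38.75 kPa.
Initial effective stress: σ'_0 = σ_v − u = 72.95 − 38.75 = 34.2 kPa.
Stress increase at mid-clay by the 2:1 spreading method:
Δσ = qBL/((B+z)(L+z)) = 269×3.6×3.6/((3.6+3.95)(3.6+3.95)) = 61.159 kPa
Final effective stress: σ'_f = 34.2 + 61.159 = 95.359 kPa.
σ'_f = 95.359 > σ'_p = 53.1 kPa, so the stress path crosses the preconsolidation pressure — recompression up to σ'_p, then virgin compression beyond:
S_c = H/(1+e₀)·[C_r·log₁₀(σ'_p/σ'_0) + C_c·log₁₀(σ'_f/σ'_p)]
    = 2.3/1.73 × [0.081×log₁₀(53.1/34.2) + 0.24×log₁₀(95.359/53.1)]
    = 1.3295 × [0.015477 + 0.061024] = 0.1017 m

S_c ≈ 0.102 m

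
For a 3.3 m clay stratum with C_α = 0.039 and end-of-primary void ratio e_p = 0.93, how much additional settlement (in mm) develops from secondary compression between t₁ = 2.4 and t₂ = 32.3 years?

Secondary compression: S_s = C_α·H/(1+e_p)·log₁₀(t₂/t₁)
S_s = 0.039×3.3/(1+0.93)×log₁₀(32.3/2.4)
    = 0.06668 × 1.129 = 0.07529 m

S_s ≈ 75.3 mm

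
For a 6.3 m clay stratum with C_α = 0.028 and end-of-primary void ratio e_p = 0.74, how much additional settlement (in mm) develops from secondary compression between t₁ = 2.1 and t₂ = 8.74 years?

Secondary compression: S_s = C_α·H/(1+e_p)·log₁₀(t₂/t₁)
S_s = 0.028×6.3/(1+0.74)×log₁₀(8.74/2.1)
    = 0.1014 × 0.6193 = 0.06278 m

S_s ≈ 62.8 mm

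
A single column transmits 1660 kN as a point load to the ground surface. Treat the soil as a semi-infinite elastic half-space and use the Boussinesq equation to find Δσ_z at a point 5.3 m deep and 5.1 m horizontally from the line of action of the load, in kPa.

Boussinesq vertical stress below a point load on an elastic half-space:
Δσ_z = 3P/(2πz²) · [1 + (r/z)²]^(−5/2)
r/z = 5.1/5.3 = 0.96226; [1+(r/z)²]^(−5/2) = 0.19426.
Δσ_z = 3×1660/(2π×5.3²) × 0.19426 = 28.216 × 0.19426 = 5.481 kPa

Δσ_z ≈ 5.48 kPa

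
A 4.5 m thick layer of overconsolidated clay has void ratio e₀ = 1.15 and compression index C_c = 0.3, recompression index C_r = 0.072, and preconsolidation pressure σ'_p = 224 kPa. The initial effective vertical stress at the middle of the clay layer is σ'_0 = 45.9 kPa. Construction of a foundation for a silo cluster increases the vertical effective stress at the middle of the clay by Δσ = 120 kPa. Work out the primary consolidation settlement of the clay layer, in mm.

Final effective stress: σ'_f = 45.9 + 120 = 165.9 kPa.
σ'_f = 165.9 ≤ σ'_p = 224 kPa, so the clay remains overconsolidated and only the recompression index applies:
S_c = C_r·H/(1+e₀)·log₁₀(σ'_f/σ'_0) = 0.072×4.5/2.15×log₁₀(165.9/45.9)
    = 0.1507 × 0.55803 = 0.08409 m

S_c ≈ 84.1 mm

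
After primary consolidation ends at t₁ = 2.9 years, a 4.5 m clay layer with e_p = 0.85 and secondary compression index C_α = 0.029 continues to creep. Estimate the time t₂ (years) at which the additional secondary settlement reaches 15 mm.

t₂ ≈ 4.73 years

S_s = C_α·H/(1+e_p)·log₁₀(t₂/t₁) ⇒ log₁₀(t₂/t₁) = S_s·(1+e_p)/(C_α·H).
log₁₀(t₂/t₁) = 0.015 × (1+0.85) / (0.029×4.5) = 0.2126
t₂ = t₁ × 10^0.2126 = 2.9 × 1.632 = 4.732 years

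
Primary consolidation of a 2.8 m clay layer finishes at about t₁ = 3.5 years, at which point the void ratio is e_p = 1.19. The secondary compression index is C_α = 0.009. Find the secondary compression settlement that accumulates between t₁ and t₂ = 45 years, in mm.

Secondary compression: S_s = C_α·H/(1+e_p)·log₁₀(t₂/t₁)
S_s = 0.009×2.8/(1+1.19)×log₁₀(45/3.5)
    = 0.01151 × 1.109 = 0.01276 m

S_s ≈ 12.8 mm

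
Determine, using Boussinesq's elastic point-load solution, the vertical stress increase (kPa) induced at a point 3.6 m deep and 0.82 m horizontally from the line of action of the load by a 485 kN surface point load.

Δσ_z ≈ 15.7 kPa

Boussinesq vertical stress below a point load on an elastic half-space:
Δσ_z = 3P/(2πz²) · [1 + (r/z)²]^(−5/2)
r/z = 0.82/3.6 = 0.22778; [1+(r/z)²]^(−5/2) = 0.88121.
Δσ_z = 3×485/(2π×3.6²) × 0.88121 = 17.868 × 0.88121 = 15.75 kPa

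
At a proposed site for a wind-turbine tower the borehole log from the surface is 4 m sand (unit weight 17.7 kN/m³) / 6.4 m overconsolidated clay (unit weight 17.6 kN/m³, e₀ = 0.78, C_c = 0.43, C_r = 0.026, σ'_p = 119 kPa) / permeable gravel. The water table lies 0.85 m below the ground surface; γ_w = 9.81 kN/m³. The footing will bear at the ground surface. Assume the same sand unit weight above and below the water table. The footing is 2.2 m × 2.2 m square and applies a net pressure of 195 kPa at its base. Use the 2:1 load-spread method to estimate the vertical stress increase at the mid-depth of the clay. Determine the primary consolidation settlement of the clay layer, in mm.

S_c ≈ 6.19 mm

Mid-depth of clay below the ground surface: z = 4 + 6.4/2 = 7.2 m.
Total vertical stress at mid-clay: σ_v = 17.7×4 + 17.6×3.2 = 127.12 kPa.
Pore pressure: u = 9.81×(7.2 − 0.85) = 62.294 kPa.
Initial effective stress: σ'_0 = σ_v − u = 127.12 − 62.294 = 64.826 kPa.
Stress increase at mid-clay by the 2:1 spreading method:
Δσ = qBL/((B+z)(L+z)) = 195×2.2×2.2/((2.2+7.2)(2.2+7.2)) = 10.681 kPa
Final effective stress: σ'_f = 64.826 + 10.681 = 75.507 kPa.
σ'_f = 75.507 ≤ σ'_p = 119 kPa, so the clay remains overconsolidated and only the recompression index applies:
S_c = C_r·H/(1+e₀)·log₁₀(σ'_f/σ'_0) = 0.026×6.4/1.78×log₁₀(75.507/64.826)
    = 0.093483 × 0.066238 = 0.006192 m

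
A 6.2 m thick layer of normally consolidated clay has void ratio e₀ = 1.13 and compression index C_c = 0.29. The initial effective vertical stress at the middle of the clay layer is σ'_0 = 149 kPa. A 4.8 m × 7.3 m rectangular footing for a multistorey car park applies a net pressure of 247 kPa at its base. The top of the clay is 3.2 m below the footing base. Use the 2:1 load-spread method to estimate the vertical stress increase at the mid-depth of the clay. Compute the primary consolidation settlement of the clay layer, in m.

Mid-depth of clay below the footing base: z = 3.2 + 6.2/2 = 6.3 m.
Stress increase at mid-clay by the 2:1 spreading method:
Δσ = qBL/((B+z)(L+z)) = 247×4.8×7.3/((4.8+6.3)(7.3+6.3)) = 57.332 kPa
Final effective stress: σ'_f = σ'_0 + Δσ = 149 + 57.332 = 206.33 kPa.
Normally consolidated clay, so the full stress increment lies on the virgin compression line:
S_c = C_c·H/(1+e₀)·log₁₀(σ'_f/σ'_0) = 0.29×6.2/(1+1.13)×log₁₀(206.33/149)
    = 0.84413 × 0.14138 = 0.1193 m

S_c ≈ 0.119 m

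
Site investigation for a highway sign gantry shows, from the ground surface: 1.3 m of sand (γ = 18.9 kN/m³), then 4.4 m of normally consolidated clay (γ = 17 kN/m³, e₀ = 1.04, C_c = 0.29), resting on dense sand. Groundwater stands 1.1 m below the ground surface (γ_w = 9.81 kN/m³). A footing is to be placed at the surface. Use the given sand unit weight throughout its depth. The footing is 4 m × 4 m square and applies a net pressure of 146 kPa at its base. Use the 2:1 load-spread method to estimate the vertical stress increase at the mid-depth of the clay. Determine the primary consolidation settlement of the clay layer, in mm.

S_c ≈ 199 mm

Mid-depth of clay below the ground surface: z = 1.3 + 4.4/2 = 3.5 m.
Total vertical stress at mid-clay: σ_v = 18.9×1.3 + 17×2.2 = 61.97 kPa.
Pore pressure: u = 9.81×(3.5 − 1.1) = 23.544 kPa.
Initial effective stress: σ'_0 = σ_v − u = 61.97 − 23.544 = 38.426 kPa.
Stress increase at mid-clay by the 2:1 spreading method:
Δσ = qBL/((B+z)(L+z)) = 146×4×4/((4+3.5)(4+3.5)) = 41.529 kPa
Final effective stress: σ'_f = σ'_0 + Δσ = 38.426 + 41.529 = 79.955 kPa.
Normally consolidated clay, so the full stress increment lies on the virgin compression line:
S_c = C_c·H/(1+e₀)·log₁₀(σ'_f/σ'_0) = 0.29×4.4/(1+1.04)×log₁₀(79.955/38.426)
    = 0.62549 × 0.31822 = 0.199 m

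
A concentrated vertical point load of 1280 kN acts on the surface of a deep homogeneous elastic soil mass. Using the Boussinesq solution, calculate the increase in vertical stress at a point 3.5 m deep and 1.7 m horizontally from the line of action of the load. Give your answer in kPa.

Boussinesq vertical stress below a point load on an elastic half-space:
Δσ_z = 3P/(2πz²) · [1 + (r/z)²]^(−5/2)
r/z = 1.7/3.5 = 0.48571; [1+(r/z)²]^(−5/2) = 0.58888.
Δσ_z = 3×1280/(2π×3.5²) × 0.58888 = 49.89 × 0.58888 = 29.38 kPa

Δσ_z ≈ 29.4 kPa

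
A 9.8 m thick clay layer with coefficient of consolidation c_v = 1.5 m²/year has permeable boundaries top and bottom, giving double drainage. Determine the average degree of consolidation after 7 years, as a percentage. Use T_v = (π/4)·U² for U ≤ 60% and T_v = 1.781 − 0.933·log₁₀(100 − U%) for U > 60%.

U ≈ 72.4 %

Drainage path length: H_d = H/2 = 4.9 m (double drainage).
T_v = c_v·t/H_d² = 1.5×7/4.9² = 0.43732.
T_v = 0.43732 corresponds to the U > 60% branch:
U = 1 − 10^((1.781 − T_v)/0.933)/100 = 0.7245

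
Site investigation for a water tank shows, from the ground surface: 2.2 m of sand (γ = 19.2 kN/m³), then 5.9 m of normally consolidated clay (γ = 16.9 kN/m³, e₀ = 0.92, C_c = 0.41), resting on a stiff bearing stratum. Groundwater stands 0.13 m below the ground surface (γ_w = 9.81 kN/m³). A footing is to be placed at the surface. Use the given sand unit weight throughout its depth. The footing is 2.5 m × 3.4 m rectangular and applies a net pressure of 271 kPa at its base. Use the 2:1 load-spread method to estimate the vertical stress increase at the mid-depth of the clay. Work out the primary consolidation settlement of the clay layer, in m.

Mid-depth of clay below the ground surface: z = 2.2 + 5.9/2 = 5.15 m.
Total vertical stress at mid-clay: σ_v = 19.2×2.2 + 16.9×2.95 = 92.095 kPa.
Pore pressure: u = 9.81×(5.15 − 0.13) = 49.246 kPa.
Initial effective stress: σ'_0 = σ_v − u = 92.095 − 49.246 = 42.849 kPa.
Stress increase at mid-clay by the 2:1 spreading method:
Δσ = qBL/((B+z)(L+z)) = 271×2.5×3.4/((2.5+5.15)(3.4+5.15)) = 35.218 kPa
Final effective stress: σ'_f = σ'_0 + Δσ = 42.849 + 35.218 = 78.067 kPa.
Normally consolidated clay, so the full stress increment lies on the virgin compression line:
S_c = C_c·H/(1+e₀)·log₁₀(σ'_f/σ'_0) = 0.41×5.9/(1+0.92)×log₁₀(78.067/42.849)
    = 1.2599 × 0.26053 = 0.3282 m

S_c ≈ 0.328 m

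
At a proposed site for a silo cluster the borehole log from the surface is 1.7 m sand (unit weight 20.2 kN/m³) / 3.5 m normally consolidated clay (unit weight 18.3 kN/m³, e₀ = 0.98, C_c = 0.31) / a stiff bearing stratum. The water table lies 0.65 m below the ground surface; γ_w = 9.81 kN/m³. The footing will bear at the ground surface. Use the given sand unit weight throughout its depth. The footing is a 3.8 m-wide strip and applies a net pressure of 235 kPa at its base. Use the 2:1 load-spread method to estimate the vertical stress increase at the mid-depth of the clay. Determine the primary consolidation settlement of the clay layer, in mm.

Mid-depth of clay below the ground surface: z = 1.7 + 3.5/2 = 3.45 m.
Total vertical stress at mid-clay: σ_v = 20.2×1.7 + 18.3×1.75 = 66.365 kPa.
Pore pressure: u = 9.81×(3.45 − 0.65) = 27.468 kPa.
Initial effective stress: σ'_0 = σ_v − u = 66.365 − 27.468 = 38.897 kPa.
Stress increase at mid-clay by the 2:1 spreading method:
Δσ = qB/(B+z) = 235×3.8/(3.8+3.45) = 123.17 kPa
Final effective stress: σ'_f = σ'_0 + Δσ = 38.897 + 123.17 = 162.07 kPa.
Normally consolidated clay, so the full stress increment lies on the virgin compression line:
S_c = C_c·H/(1+e₀)·log₁₀(σ'_f/σ'_0) = 0.31×3.5/(1+0.98)×log₁₀(162.07/38.897)
    = 0.54798 × 0.61979 = 0.3396 m

S_c ≈ 340 mm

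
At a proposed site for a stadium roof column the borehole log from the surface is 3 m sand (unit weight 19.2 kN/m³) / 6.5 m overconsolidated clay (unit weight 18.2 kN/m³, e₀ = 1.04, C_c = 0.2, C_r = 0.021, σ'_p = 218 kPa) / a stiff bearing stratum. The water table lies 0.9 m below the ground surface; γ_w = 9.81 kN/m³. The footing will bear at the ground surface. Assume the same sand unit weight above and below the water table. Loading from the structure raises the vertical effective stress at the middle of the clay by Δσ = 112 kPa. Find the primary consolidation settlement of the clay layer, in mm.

Mid-depth of clay below the ground surface: z = 3 + 6.5/2 = 6.25 m.
Total vertical stress at mid-clay: σ_v = 19.2×3 + 18.2×3.25 = 116.75 kPa.
Pore pressure: u = 9.81×(6.25 − 0.9) = 52.483 kPa.
Initial effective stress: σ'_0 = σ_v − u = 116.75 − 52.483 = 64.267 kPa.
Final effective stress: σ'_f = 64.267 + 112 = 176.27 kPa.
σ'_f = 176.27 ≤ σ'_p = 218 kPa, so the clay remains overconsolidated and only the recompression index applies:
S_c = C_r·H/(1+e₀)·log₁₀(σ'_f/σ'_0) = 0.021×6.5/2.04×log₁₀(176.27/64.267)
    = 0.066912 × 0.43819 = 0.02932 m

S_c ≈ 29.3 mm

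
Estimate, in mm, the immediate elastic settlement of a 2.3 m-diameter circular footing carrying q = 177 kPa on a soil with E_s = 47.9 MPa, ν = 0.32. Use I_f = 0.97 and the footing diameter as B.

Immediate (elastic) settlement: S_e = q·B·(1−ν²)/E_s · I_f.
E_s = 47.9 MPa = 47900 kPa.
S_e = 177 × 2.3 × (1 − 0.32²) / 47900 × 0.97
    = 177 × 2.3 × 0.8976 / 47900 × 0.97
    = 0.0074 m = 7.4 mm

S_e ≈ 7.4 mm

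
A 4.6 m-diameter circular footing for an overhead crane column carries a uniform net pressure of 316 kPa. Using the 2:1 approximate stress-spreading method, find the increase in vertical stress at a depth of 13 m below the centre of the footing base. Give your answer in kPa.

By the 2:1 method the load spreads at 1 horizontal : 2 vertical, so at depth z the loaded area has grown by z in each plan dimension:
Δσ ≈ qD²/(D+z)² = 316×4.6²/(4.6+13)² = 21.586 kPa

Δσ_z ≈ 21.6 kPa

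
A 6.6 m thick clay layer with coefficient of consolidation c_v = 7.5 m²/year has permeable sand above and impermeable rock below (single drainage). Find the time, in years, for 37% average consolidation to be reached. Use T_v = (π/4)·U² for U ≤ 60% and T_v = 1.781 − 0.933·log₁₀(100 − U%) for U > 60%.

t ≈ 0.624 years

Drainage path length: H_d = H = 6.6 m (single drainage).
U ≤ 60%: T_v = (π/4)·U² = (π/4)×0.37² = 0.10752.
t = T_v·H_d²/c_v = 0.10752×6.6²/7.5 = 0.6245 years.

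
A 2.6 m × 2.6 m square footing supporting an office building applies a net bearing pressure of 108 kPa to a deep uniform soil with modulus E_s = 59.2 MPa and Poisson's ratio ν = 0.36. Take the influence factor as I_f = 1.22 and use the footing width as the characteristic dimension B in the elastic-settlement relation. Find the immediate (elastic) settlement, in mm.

S_e ≈ 5.04 mm

Immediate (elastic) settlement: S_e = q·B·(1−ν²)/E_s · I_f.
E_s = 59.2 MPa = 59200 kPa.
S_e = 108 × 2.6 × (1 − 0.36²) / 59200 × 1.22
    = 108 × 2.6 × 0.8704 / 59200 × 1.22
    = 0.005037 m = 5.037 mm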